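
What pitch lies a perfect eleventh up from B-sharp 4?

Counting four letter names plus an octave up from B lands on E.
A perfect eleventh is 17 semitones; 17 semitones up from B#4 gives E#6.

E-sharp 6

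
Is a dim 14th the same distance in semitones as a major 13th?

Yes

Both span 21 semitones: a diminished fourteenth and a major thirteenth are the same chromatic distance.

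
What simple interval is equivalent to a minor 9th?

minor 2nd

Subtracting seven from the interval number removes an octave: 9 − 7 = 2.
Quality carries through unchanged, so the simple form is a minor second.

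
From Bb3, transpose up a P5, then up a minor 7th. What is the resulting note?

Eb5

Up a perfect fifth from Bb3: F4 (7 semitones up).
F4 up a minor seventh → Eb5 (10 semitones).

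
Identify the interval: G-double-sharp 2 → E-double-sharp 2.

m3

Descending from G##2 to E##2 is the same interval as ascending E##2 to G##2.
E to G spans three letter names (E-F-G), so the interval is some kind of third.
At 3 semitones, E##2→G##2 falls one short of a major third: minor.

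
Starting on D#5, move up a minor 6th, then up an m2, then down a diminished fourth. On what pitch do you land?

G#5

A minor sixth up from D#5 is B5.
A minor second up from B5 is C6.
Down a diminished fourth from C6: G#5 (4 semitones down).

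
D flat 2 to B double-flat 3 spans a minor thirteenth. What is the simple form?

minor sixth

Subtracting seven from the interval number removes an octave: 13 − 7 = 6.
That makes a minor thirteenth a compound minor sixth — an octave plus a minor sixth.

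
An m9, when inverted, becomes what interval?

First reduce the compound minor ninth to its simple form, a minor second.
Interval numbers invert to sum to nine: 2 + 7 = 9, so a second inverts to a seventh.
Quality inverts too: minor becomes major. That makes the inversion a major seventh.

major 7th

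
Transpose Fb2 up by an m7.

Counting seven letter names up from F lands on E.
A minor seventh spans 10 semitones, so from Fb2 the target pitch is Ebb3.

Ebb3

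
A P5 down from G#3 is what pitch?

C#3

The fifth takes the letter from G down to C.
Moving 7 semitones down from G#3 (the size of a perfect fifth) reaches C#3.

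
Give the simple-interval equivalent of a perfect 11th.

perfect 4th

Take out an octave (7 from the number): 11 − 7 = 4.
Quality carries through unchanged, so the simple form is a perfect fourth.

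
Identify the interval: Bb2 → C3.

B to C spans two letter names (B-C) — that makes it a second of some quality.
Counting semitones, Bb2→C3 is 2, which is the major second.

major second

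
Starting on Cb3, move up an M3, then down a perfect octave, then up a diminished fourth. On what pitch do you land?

Abb2

A major third up from Cb3 is Eb3.
Eb3 down a perfect octave → Eb2 (12 semitones).
Eb2 up a diminished fourth → Abb2 (4 semitones).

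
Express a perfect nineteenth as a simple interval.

P5

Subtracting seven from the interval number removes an octave: 19 − 14 = 5.
That makes a perfect nineteenth a compound perfect fifth — 2 octaves plus a perfect fifth.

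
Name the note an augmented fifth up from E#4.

B##4

The fifth takes the letter from E up to B.
An augmented fifth is 8 semitones; 8 semitones up from E#4 gives B##4.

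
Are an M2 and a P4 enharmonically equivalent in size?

No

A major second spans 2 semitones; a perfect fourth spans 5 semitones. They differ by 3.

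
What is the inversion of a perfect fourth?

perfect 5th

Interval numbers invert to sum to nine: 4 + 5 = 9, so a fourth inverts to a fifth.
Quality inverts too: perfect stays perfect. That makes the inversion a perfect fifth.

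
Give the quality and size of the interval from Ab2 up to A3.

A8

A to A is the same letter name, plus an octave — that makes it an octave of some quality.
Ab2 to A3 spans 13 semitones — one semitone wider than the perfect octave (12) — giving an augmented octave.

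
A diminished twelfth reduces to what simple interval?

Subtracting seven from the interval number removes an octave: 12 − 7 = 5.
Quality carries through unchanged, so the simple form is a diminished fifth.

diminished 5th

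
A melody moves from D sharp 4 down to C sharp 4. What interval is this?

major second

Descending from D#4 to C#4 is the same interval as ascending C#4 to D#4.
C to D spans two letter names (C-D): a second.
C#4 to D#4 is 2 semitones, matching the major second exactly, so the quality is major.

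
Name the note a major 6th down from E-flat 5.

Counting six letter names down from E lands on G.
A major sixth is 9 semitones; 9 semitones down from Eb5 gives Gb4.

G-flat 4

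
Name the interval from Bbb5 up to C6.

augmented second

B to C spans two letter names (B-C), so the interval is some kind of second.
Bbb5 to C6 spans 3 semitones — one semitone wider than the major second (2) — giving an augmented second.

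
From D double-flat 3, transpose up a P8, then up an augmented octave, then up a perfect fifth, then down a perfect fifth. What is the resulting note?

D flat 5

Up a perfect octave from Dbb3: Dbb4 (12 semitones up).
Dbb4 up an augmented octave → Db5 (13 semitones).
A perfect fifth up from Db5 is Ab5.
A perfect fifth down from Ab5 is Db5.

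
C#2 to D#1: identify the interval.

Descending from C#2 to D#1 is the same interval as ascending D#1 to C#2.
D to C spans seven letter names (D-E-F-G-A-B-C) — that makes it a seventh of some quality.
At 10 semitones, D#1→C#2 falls one short of a major seventh: minor.

minor seventh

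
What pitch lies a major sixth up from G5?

E6

Counting six letter names up from G lands on E.
A major sixth spans 9 semitones, so from G5 the target pitch is E6.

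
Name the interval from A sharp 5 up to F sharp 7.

minor thirteenth

A to F spans six letter names (A-B-C-D-E-F), plus an octave: a thirteenth.
A major thirteenth would be 21 semitones, but A#5 to F#7 is 20 — one semitone narrower, making it a minor thirteenth.
(Equivalently, a compound minor sixth: a minor sixth plus an octave.)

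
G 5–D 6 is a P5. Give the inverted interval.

Inverted interval numbers add to nine, so a fifth pairs with a fourth (5 + 4 = 9).
And perfect stays perfect under inversion, so we get a perfect fourth.

P4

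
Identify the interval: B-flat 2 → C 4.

major ninth

B to C spans two letter names (B-C), plus an octave, so the interval is some kind of ninth.
The major ninth spans 14 semitones, and Bb2 to C4 is exactly 14 semitones — so this is a major ninth.
(Equivalently, a compound major second: a major second plus an octave.)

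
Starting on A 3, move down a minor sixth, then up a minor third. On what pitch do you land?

E 3

A3 down a minor sixth → C#3 (8 semitones).
C#3 up a minor third → E3 (3 semitones).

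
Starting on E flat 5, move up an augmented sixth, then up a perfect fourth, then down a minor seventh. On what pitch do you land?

An augmented sixth up from Eb5 is C#6.
A perfect fourth up from C#6 is F#6.
F#6 down a minor seventh → G#5 (10 semitones).

G sharp 5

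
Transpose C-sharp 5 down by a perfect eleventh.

Counting four letter names plus an octave down from C lands on G.
A perfect eleventh spans 17 semitones, so from C#5 the target pitch is G#3.

G-sharp 3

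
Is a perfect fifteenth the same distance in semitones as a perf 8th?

A perfect fifteenth is 24 semitones but a perfect octave is 12 semitones — different sizes.

No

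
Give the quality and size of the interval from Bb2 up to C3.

M2

B to C spans two letter names (B-C) — that makes it a second of some quality.
Counting semitones, Bb2→C3 is 2, which is the major second.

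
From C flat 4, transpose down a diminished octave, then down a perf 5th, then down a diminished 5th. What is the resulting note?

B 1

Down a diminished octave from Cb4: C3 (11 semitones down).
Down a perfect fifth from C3: F2 (7 semitones down).
A diminished fifth down from F2 is B1.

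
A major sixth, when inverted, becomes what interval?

Inverted interval numbers add to nine, so a sixth pairs with a third (6 + 3 = 9).
And major becomes minor under inversion, so we get a minor third.

m3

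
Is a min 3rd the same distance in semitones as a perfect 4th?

No

A minor third is 3 semitones but a perfect fourth is 5 semitones — different sizes.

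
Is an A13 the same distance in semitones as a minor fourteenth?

Yes

Both span 22 semitones: an augmented thirteenth and a minor fourteenth are the same chromatic distance.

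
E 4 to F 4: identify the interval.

E to F spans two letter names (E-F) — that makes it a second of some quality.
At 1 semitone, E4→F4 falls one short of a major second: minor.

m2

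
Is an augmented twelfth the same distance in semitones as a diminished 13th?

An augmented twelfth is 20 semitones but a diminished thirteenth is 19 semitones — different sizes.

No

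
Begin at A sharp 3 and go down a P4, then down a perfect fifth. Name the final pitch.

A perfect fourth down from A#3 is E#3.
Down a perfect fifth from E#3: A#2 (7 semitones down).

A sharp 2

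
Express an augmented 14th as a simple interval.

Subtracting seven from the interval number removes an octave: 14 − 7 = 7.
So an augmented fourteenth is an octave plus an augmented seventh. The quality is unchanged.

augmented seventh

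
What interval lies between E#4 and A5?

diminished eleventh

E to A spans four letter names (E-F-G-A), plus an octave: an eleventh.
E#4 to A5 spans 16 semitones — one semitone narrower than the perfect eleventh (17) — giving a diminished eleventh.
(Equivalently, a compound diminished fourth: a diminished fourth plus an octave.)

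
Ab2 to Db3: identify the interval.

perfect fourth

A to D spans four letter names (A-B-C-D) — that makes it a fourth of some quality.
Ab2 to Db3 is 5 semitones, matching the perfect fourth exactly, so the quality is perfect.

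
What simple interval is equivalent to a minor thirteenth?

Each octave removed subtracts seven from the number: 13 − 7 = 6.
Quality carries through unchanged, so the simple form is a minor sixth.

minor sixth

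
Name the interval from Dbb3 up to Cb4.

major seventh

D to C spans seven letter names (D-E-F-G-A-B-C): a seventh.
The major seventh spans 11 semitones, and Dbb3 to Cb4 is exactly 11 semitones — so this is a major seventh.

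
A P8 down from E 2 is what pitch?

E 1

The letter stays E (same as the start), shifted an octave down.
Moving 12 semitones down from E2 (the size of a perfect octave) reaches E1.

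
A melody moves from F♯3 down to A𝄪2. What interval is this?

Descending from F#3 to A##2 is the same interval as ascending A##2 to F#3.
A to F spans six letter names (A-B-C-D-E-F), so the interval is some kind of sixth.
The major sixth is 9 semitones; here we have 7, two semitones narrower: diminished.

diminished 6th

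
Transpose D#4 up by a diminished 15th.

For a fifteenth the letter name doesn't change: still D, two octaves up.
A diminished fifteenth is 23 semitones; 23 semitones up from D#4 gives D6.

D6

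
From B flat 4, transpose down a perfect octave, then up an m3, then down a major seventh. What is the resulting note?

E double-flat 3

Bb4 down a perfect octave → Bb3 (12 semitones).
Bb3 up a minor third → Db4 (3 semitones).
A major seventh down from Db4 is Ebb3.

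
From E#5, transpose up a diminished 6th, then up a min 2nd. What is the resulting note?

Db6

A diminished sixth up from E#5 is C6.
Up a minor second from C6: Db6 (1 semitone up).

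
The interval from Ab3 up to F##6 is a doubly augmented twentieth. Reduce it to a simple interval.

Each octave removed subtracts seven from the number: 20 − 14 = 6.
That makes a doubly augmented twentieth a compound doubly augmented sixth — 2 octaves plus a doubly augmented sixth.

AA6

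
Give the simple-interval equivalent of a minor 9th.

Subtracting seven from the interval number removes an octave: 9 − 7 = 2.
Quality carries through unchanged, so the simple form is a minor second.

minor 2nd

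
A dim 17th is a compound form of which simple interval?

Each octave removed subtracts seven from the number: 17 − 14 = 3.
That makes a diminished seventeenth a compound diminished third — 2 octaves plus a diminished third.

diminished third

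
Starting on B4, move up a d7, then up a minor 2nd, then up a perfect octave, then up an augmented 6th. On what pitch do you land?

B4 up a diminished seventh → Ab5 (9 semitones).
Ab5 up a minor second → Bbb5 (1 semitone).
A perfect octave up from Bbb5 is Bbb6.
Bbb6 up an augmented sixth → G7 (10 semitones).

G7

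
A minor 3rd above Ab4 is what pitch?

Three letter names up from A: C.
A minor third spans 3 semitones, so from Ab4 the target pitch is Cb5.

Cb5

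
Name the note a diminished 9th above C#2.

Counting two letter names plus an octave up from C lands on D.
Moving 12 semitones up from C#2 (the size of a diminished ninth) reaches Db3.

Db3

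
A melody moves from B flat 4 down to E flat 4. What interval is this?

Descending from Bb4 to Eb4 is the same interval as ascending Eb4 to Bb4.
E to B spans five letter names (E-F-G-A-B) — that makes it a fifth of some quality.
The perfect fifth spans 7 semitones, and Eb4 to Bb4 is exactly 7 semitones — so this is a perfect fifth.

P5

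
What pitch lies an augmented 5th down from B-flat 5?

E-double-flat 5

The fifth takes the letter from B down to E.
An augmented fifth spans 8 semitones, so from Bb5 the target pitch is Ebb5.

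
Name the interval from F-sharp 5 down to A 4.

major 6th

Descending from F#5 to A4 is the same interval as ascending A4 to F#5.
A to F spans six letter names (A-B-C-D-E-F), so the interval is some kind of sixth.
A4 to F#5 is 9 semitones, matching the major sixth exactly, so the quality is major.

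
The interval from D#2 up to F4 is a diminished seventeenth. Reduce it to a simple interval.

Each octave removed subtracts seven from the number: 17 − 14 = 3.
Quality carries through unchanged, so the simple form is a diminished third.

diminished 3rd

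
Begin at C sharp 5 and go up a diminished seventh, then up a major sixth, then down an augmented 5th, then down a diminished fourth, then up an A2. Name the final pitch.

Up a diminished seventh from C#5: Bb5 (9 semitones up).
A major sixth up from Bb5 is G6.
G6 down an augmented fifth → Cb6 (8 semitones).
Cb6 down a diminished fourth → G5 (4 semitones).
Up an augmented second from G5: A#5 (3 semitones up).

A sharp 5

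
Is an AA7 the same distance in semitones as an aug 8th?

Yes

Both span 13 semitones: a doubly augmented seventh and an augmented octave are the same chromatic distance.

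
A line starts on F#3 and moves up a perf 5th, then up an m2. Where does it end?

D4

Up a perfect fifth from F#3: C#4 (7 semitones up).
Up a minor second from C#4: D4 (1 semitone up).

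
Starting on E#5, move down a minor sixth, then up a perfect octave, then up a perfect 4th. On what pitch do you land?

C##6

E#5 down a minor sixth → G##4 (8 semitones).
A perfect octave up from G##4 is G##5.
G##5 up a perfect fourth → C##6 (5 semitones).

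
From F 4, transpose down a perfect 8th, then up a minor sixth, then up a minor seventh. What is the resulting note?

Down a perfect octave from F4: F3 (12 semitones down).
F3 up a minor sixth → Db4 (8 semitones).
A minor seventh up from Db4 is Cb5.

C flat 5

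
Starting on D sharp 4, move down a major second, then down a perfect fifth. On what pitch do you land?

F sharp 3

Down a major second from D#4: C#4 (2 semitones down).
A perfect fifth down from C#4 is F#3.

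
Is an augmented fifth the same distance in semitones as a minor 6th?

Both span 8 semitones: an augmented fifth and a minor sixth are the same chromatic distance.

Yes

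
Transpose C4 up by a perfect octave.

The letter stays C (same as the start), shifted an octave up.
A perfect octave spans 12 semitones, so from C4 the target pitch is C5.

C5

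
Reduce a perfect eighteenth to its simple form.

Take out 2 octaves (14 from the number): 18 − 14 = 4.
So a perfect eighteenth is 2 octaves plus a perfect fourth. The quality is unchanged.

perfect 4th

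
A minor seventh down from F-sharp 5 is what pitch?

G-sharp 4

Counting seven letter names down from F lands on G.
A minor seventh spans 10 semitones, so from F#5 the target pitch is G#4.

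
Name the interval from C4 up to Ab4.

minor 6th

C to A spans six letter names (C-D-E-F-G-A) — that makes it a sixth of some quality.
C4 to Ab4 is 8 semitones, a half step short of the major sixth (9), so this is minor.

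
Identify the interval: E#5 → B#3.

Descending from E#5 to B#3 is the same interval as ascending B#3 to E#5.
B to E spans four letter names (B-C-D-E), plus an octave, so the interval is some kind of eleventh.
B#3 to E#5 is 17 semitones, matching the perfect eleventh exactly, so the quality is perfect.
(Equivalently, a compound perfect fourth: a perfect fourth plus an octave.)

perfect eleventh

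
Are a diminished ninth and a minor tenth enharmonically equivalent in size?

No

A diminished ninth spans 12 semitones; a minor tenth spans 15 semitones. They differ by 3.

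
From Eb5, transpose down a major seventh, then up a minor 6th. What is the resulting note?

Dbb5

A major seventh down from Eb5 is Fb4.
A minor sixth up from Fb4 is Dbb5.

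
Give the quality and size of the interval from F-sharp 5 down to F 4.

Descending from F#5 to F4 is the same interval as ascending F4 to F#5.
F to F is the same letter name, plus an octave: an octave.
A perfect octave would be 12 semitones; F4 to F#5 is 13, one semitone wider, so the interval is augmented.

augmented 8th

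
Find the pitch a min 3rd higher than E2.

G2

The third takes the letter from E up to G.
A minor third spans 3 semitones, so from E2 the target pitch is G2.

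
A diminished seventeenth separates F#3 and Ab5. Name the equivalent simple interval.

Subtracting seven from the interval number removes an octave: 17 − 14 = 3.
Quality carries through unchanged, so the simple form is a diminished third.

diminished 3rd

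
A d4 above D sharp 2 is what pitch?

The fourth takes the letter from D up to G.
A diminished fourth is 4 semitones; 4 semitones up from D#2 gives G2.

G 2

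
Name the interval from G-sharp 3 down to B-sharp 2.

minor sixth

Descending from G#3 to B#2 is the same interval as ascending B#2 to G#3.
B to G spans six letter names (B-C-D-E-F-G), so the interval is some kind of sixth.
At 8 semitones, B#2→G#3 falls one short of a major sixth: minor.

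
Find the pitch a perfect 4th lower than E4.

Counting four letter names down from E lands on B.
A perfect fourth is 5 semitones; 5 semitones down from E4 gives B3.

B3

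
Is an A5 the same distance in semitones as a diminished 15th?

No

An augmented fifth spans 8 semitones; a diminished fifteenth spans 23 semitones. They differ by 15.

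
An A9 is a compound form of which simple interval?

augmented 2nd

Each octave removed subtracts seven from the number: 9 − 7 = 2.
So an augmented ninth is an octave plus an augmented second. The quality is unchanged.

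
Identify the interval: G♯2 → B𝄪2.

G to B spans three letter names (G-A-B) — that makes it a third of some quality.
The major third is 4 semitones; here we have 5, one semitone wider: augmented.

augmented third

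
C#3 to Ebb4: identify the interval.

doubly diminished tenth

C to E spans three letter names (C-D-E), plus an octave, so the interval is some kind of tenth.
A major tenth would be 16 semitones; C#3 to Ebb4 is 13, three semitones narrower, so the interval is doubly diminished.
(Equivalently, a compound doubly diminished third: a doubly diminished third plus an octave.)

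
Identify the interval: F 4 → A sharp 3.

Descending from F4 to A#3 is the same interval as ascending A#3 to F4.
A to F spans six letter names (A-B-C-D-E-F) — that makes it a sixth of some quality.
The major sixth is 9 semitones; here we have 7, two semitones narrower: diminished.

d6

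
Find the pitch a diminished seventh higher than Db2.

Cbb3

The seventh takes the letter from D up to C.
A diminished seventh spans 9 semitones, so from Db2 the target pitch is Cbb3.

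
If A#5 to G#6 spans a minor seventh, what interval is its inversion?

major second

Inverted interval numbers add to nine, so a seventh pairs with a second (7 + 2 = 9).
The quality also flips — minor becomes major — giving a major second.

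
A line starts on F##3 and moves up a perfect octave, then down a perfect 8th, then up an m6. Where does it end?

D#4

A perfect octave up from F##3 is F##4.
Down a perfect octave from F##4: F##3 (12 semitones down).
A minor sixth up from F##3 is D#4.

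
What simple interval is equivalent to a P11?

perfect 4th

Take out an octave (7 from the number): 11 − 7 = 4.
So a perfect eleventh is an octave plus a perfect fourth. The quality is unchanged.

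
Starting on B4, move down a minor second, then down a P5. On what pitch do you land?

D#4

A minor second down from B4 is A#4.
Down a perfect fifth from A#4: D#4 (7 semitones down).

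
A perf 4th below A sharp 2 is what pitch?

Four letter names down from A: E.
Moving 5 semitones down from A#2 (the size of a perfect fourth) reaches E#2.

E sharp 2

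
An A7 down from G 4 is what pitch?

A-double-flat 3

Counting seven letter names down from G lands on A.
An augmented seventh is 12 semitones; 12 semitones down from G4 gives Abb3.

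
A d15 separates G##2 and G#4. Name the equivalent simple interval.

Take out an octave (7 from the number): 15 − 7 = 8.
Quality carries through unchanged, so the simple form is a diminished octave.

d8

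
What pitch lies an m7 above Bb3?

Seven letter names up from B: A.
Moving 10 semitones up from Bb3 (the size of a minor seventh) reaches Ab4.

Ab4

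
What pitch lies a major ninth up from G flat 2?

The ninth's letter: G up two letter names plus an octave → A.
A major ninth spans 14 semitones, so from Gb2 the target pitch is Ab3.

A flat 3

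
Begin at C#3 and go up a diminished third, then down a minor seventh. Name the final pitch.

Up a diminished third from C#3: Eb3 (2 semitones up).
Down a minor seventh from Eb3: F2 (10 semitones down).

F2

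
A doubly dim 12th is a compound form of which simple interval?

doubly diminished 5th

Subtracting seven from the interval number removes an octave: 12 − 7 = 5.
So a doubly diminished twelfth is an octave plus a doubly diminished fifth. The quality is unchanged.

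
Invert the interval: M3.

The rule of nine gives the new number: 9 − 3 = 6, so a third becomes a sixth.
The quality also flips — major becomes minor — giving a minor sixth.

m6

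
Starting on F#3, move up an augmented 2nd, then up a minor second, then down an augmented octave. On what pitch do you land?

An augmented second up from F#3 is G##3.
G##3 up a minor second → A#3 (1 semitone).
Down an augmented octave from A#3: A2 (13 semitones down).

A2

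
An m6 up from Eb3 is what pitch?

The sixth takes the letter from E up to C.
Moving 8 semitones up from Eb3 (the size of a minor sixth) reaches Cb4.

Cb4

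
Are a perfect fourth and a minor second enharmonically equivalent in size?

No

A perfect fourth spans 5 semitones; a minor second spans 1 semitone. They differ by 4.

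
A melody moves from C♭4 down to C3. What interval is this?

diminished octave

Descending from Cb4 to C3 is the same interval as ascending C3 to Cb4.
C to C is the same letter name, plus an octave — that makes it an octave of some quality.
A perfect octave would be 12 semitones; C3 to Cb4 is 11, one semitone narrower, so the interval is diminished.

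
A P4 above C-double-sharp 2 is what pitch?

The fourth takes the letter from C up to F.
A perfect fourth spans 5 semitones, so from C##2 the target pitch is F##2.

F-double-sharp 2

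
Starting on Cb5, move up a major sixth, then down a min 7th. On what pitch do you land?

Up a major sixth from Cb5: Ab5 (9 semitones up).
Down a minor seventh from Ab5: Bb4 (10 semitones down).

Bb4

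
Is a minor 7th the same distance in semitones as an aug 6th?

Yes

A minor seventh spans 10 semitones, and an augmented sixth also spans 10 semitones — they're enharmonic.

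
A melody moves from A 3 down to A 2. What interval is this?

P8

Descending from A3 to A2 is the same interval as ascending A2 to A3.
A to A is the same letter name, plus an octave — that makes it an octave of some quality.
A2 to A3 is 12 semitones, matching the perfect octave exactly, so the quality is perfect.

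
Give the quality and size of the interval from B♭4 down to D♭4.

Descending from Bb4 to Db4 is the same interval as ascending Db4 to Bb4.
D to B spans six letter names (D-E-F-G-A-B), so the interval is some kind of sixth.
Counting semitones, Db4→Bb4 is 9, which is the major sixth.

major sixth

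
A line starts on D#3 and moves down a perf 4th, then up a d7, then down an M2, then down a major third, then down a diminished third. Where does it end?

B2

Down a perfect fourth from D#3: A#2 (5 semitones down).
A#2 up a diminished seventh → G3 (9 semitones).
Down a major second from G3: F3 (2 semitones down).
F3 down a major third → Db3 (4 semitones).
Db3 down a diminished third → B2 (2 semitones).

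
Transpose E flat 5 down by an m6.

G 4

The sixth takes the letter from E down to G.
A minor sixth spans 8 semitones, so from Eb5 the target pitch is G4.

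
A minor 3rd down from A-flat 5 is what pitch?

The third takes the letter from A down to F.
Moving 3 semitones down from Ab5 (the size of a minor third) reaches F5.

F 5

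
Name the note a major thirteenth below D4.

F2

Counting six letter names plus an octave down from D lands on F.
A major thirteenth spans 21 semitones, so from D4 the target pitch is F2.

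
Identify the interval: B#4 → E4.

Descending from B#4 to E4 is the same interval as ascending E4 to B#4.
E to B spans five letter names (E-F-G-A-B), so the interval is some kind of fifth.
A perfect fifth would be 7 semitones; E4 to B#4 is 8, one semitone wider, so the interval is augmented.

augmented fifth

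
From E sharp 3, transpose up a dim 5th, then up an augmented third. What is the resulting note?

D double-sharp 4

E#3 up a diminished fifth → B3 (6 semitones).
B3 up an augmented third → D##4 (5 semitones).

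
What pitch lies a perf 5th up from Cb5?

Counting five letter names up from C lands on G.
A perfect fifth is 7 semitones; 7 semitones up from Cb5 gives Gb5.

Gb5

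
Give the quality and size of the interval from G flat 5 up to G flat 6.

G to G is the same letter name, plus an octave: an octave.
The perfect octave spans 12 semitones, and Gb5 to Gb6 is exactly 12 semitones — so this is a perfect octave.

perfect octave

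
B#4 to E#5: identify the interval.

B to E spans four letter names (B-C-D-E) — that makes it a fourth of some quality.
Counting semitones, B#4→E#5 is 5, which is the perfect fourth.

P4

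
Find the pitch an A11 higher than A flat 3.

Four letters up from A (plus an octave) reaches D.
An augmented eleventh is 18 semitones; 18 semitones up from Ab3 gives D5.

D 5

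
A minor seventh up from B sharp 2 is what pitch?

A sharp 3

Counting seven letter names up from B lands on A.
Moving 10 semitones up from B#2 (the size of a minor seventh) reaches A#3.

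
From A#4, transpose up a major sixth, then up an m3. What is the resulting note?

A#4 up a major sixth → F##5 (9 semitones).
F##5 up a minor third → A#5 (3 semitones).

A#5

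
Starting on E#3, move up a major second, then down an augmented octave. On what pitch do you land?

F#2

E#3 up a major second → F##3 (2 semitones).
An augmented octave down from F##3 is F#2.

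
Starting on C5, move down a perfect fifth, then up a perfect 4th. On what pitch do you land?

A perfect fifth down from C5 is F4.
F4 up a perfect fourth → Bb4 (5 semitones).

Bb4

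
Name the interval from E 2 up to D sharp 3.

E to D spans seven letter names (E-F-G-A-B-C-D): a seventh.
Counting semitones, E2→D#3 is 11, which is the major seventh.

major 7th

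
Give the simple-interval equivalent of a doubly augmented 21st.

Subtracting seven from the interval number removes an octave: 21 − 14 = 7.
Quality carries through unchanged, so the simple form is a doubly augmented seventh.

doubly augmented 7th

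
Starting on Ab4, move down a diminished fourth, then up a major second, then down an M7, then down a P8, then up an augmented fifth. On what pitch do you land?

Down a diminished fourth from Ab4: E4 (4 semitones down).
Up a major second from E4: F#4 (2 semitones up).
A major seventh down from F#4 is G3.
A perfect octave down from G3 is G2.
Up an augmented fifth from G2: D#3 (8 semitones up).

D#3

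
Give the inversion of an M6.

minor third

The rule of nine gives the new number: 9 − 6 = 3, so a sixth becomes a third.
Quality inverts too: major becomes minor. That makes the inversion a minor third.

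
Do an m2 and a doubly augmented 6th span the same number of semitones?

No

A minor second is 1 semitone but a doubly augmented sixth is 11 semitones — different sizes.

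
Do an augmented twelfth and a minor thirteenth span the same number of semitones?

An augmented twelfth = 20 semitones = a minor thirteenth; enharmonically equal.

Yes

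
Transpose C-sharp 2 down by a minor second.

B-sharp 1

Two letter names down from C: B.
A minor second spans 1 semitone, so from C#2 the target pitch is B#1.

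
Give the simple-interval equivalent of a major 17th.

major third

Subtracting seven from the interval number removes an octave: 17 − 14 = 3.
So a major seventeenth is 2 octaves plus a major third. The quality is unchanged.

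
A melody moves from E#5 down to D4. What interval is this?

Descending from E#5 to D4 is the same interval as ascending D4 to E#5.
D to E spans two letter names (D-E), plus an octave: a ninth.
D4 to E#5 spans 15 semitones — one semitone wider than the major ninth (14) — giving an augmented ninth.
(Equivalently, a compound augmented second: an augmented second plus an octave.)

augmented 9th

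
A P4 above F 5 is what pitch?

Counting four letter names up from F lands on B.
Moving 5 semitones up from F5 (the size of a perfect fourth) reaches Bb5.

B flat 5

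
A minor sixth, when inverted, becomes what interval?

M3

Inverted interval numbers add to nine, so a sixth pairs with a third (6 + 3 = 9).
Quality inverts too: minor becomes major. That makes the inversion a major third.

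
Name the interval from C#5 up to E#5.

major 3rd

C to E spans three letter names (C-D-E), so the interval is some kind of third.
Counting semitones, C#5→E#5 is 4, which is the major third.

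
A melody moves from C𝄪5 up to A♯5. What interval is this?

m6

C to A spans six letter names (C-D-E-F-G-A), so the interval is some kind of sixth.
C##5 to A#5 is 8 semitones, a half step short of the major sixth (9), so this is minor.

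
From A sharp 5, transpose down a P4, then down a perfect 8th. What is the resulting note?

A#5 down a perfect fourth → E#5 (5 semitones).
E#5 down a perfect octave → E#4 (12 semitones).

E sharp 4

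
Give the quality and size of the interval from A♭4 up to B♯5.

A to B spans two letter names (A-B), plus an octave: a ninth.
The major ninth is 14 semitones; here we have 16, two semitones wider: doubly augmented.
(Equivalently, a compound doubly augmented second: a doubly augmented second plus an octave.)

doubly augmented 9th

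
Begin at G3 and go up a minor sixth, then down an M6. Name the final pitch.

Gb3

G3 up a minor sixth → Eb4 (8 semitones).
A major sixth down from Eb4 is Gb3.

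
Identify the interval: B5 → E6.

perfect fourth

B to E spans four letter names (B-C-D-E), so the interval is some kind of fourth.
The perfect fourth spans 5 semitones, and B5 to E6 is exactly 5 semitones — so this is a perfect fourth.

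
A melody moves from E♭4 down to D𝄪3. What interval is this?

Descending from Eb4 to D##3 is the same interval as ascending D##3 to Eb4.
D to E spans two letter names (D-E), plus an octave: a ninth.
The major ninth is 14 semitones; here we have 11, three semitones narrower: doubly diminished.

doubly diminished ninth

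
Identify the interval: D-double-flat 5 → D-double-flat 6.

D to D is the same letter name, plus an octave, so the interval is some kind of octave.
The perfect octave spans 12 semitones, and Dbb5 to Dbb6 is exactly 12 semitones — so this is a perfect octave.

perfect octave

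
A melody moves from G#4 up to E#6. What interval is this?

major 13th

G to E spans six letter names (G-A-B-C-D-E), plus an octave — that makes it a thirteenth of some quality.
G#4 to E#6 is 21 semitones, matching the major thirteenth exactly, so the quality is major.
(Equivalently, a compound major sixth: a major sixth plus an octave.)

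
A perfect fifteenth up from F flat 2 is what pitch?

F flat 4

For a fifteenth the letter name doesn't change: still F, two octaves up.
A perfect fifteenth spans 24 semitones, so from Fb2 the target pitch is Fb4.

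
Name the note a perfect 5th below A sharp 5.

D sharp 5

The fifth takes the letter from A down to D.
A perfect fifth spans 7 semitones, so from A#5 the target pitch is D#5.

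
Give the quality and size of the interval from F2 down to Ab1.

Descending from F2 to Ab1 is the same interval as ascending Ab1 to F2.
A to F spans six letter names (A-B-C-D-E-F) — that makes it a sixth of some quality.
Counting semitones, Ab1→F2 is 9, which is the major sixth.

major 6th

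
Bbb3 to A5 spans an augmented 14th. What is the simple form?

Subtracting seven from the interval number removes an octave: 14 − 7 = 7.
Quality carries through unchanged, so the simple form is an augmented seventh.

A7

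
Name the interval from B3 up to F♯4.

P5

B to F spans five letter names (B-C-D-E-F) — that makes it a fifth of some quality.
The perfect fifth spans 7 semitones, and B3 to F#4 is exactly 7 semitones — so this is a perfect fifth.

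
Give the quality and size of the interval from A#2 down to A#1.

perfect octave

Descending from A#2 to A#1 is the same interval as ascending A#1 to A#2.
A to A is the same letter name, plus an octave, so the interval is some kind of octave.
Counting semitones, A#1→A#2 is 12, which is the perfect octave.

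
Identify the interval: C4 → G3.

perfect fourth

Descending from C4 to G3 is the same interval as ascending G3 to C4.
G to C spans four letter names (G-A-B-C), so the interval is some kind of fourth.
G3 to C4 is 5 semitones, matching the perfect fourth exactly, so the quality is perfect.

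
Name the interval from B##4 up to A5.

B to A spans seven letter names (B-C-D-E-F-G-A), so the interval is some kind of seventh.
B##4 to A5 spans 8 semitones — three semitones narrower than the major seventh (11) — giving a doubly diminished seventh.

doubly diminished 7th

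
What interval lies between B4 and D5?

m3

B to D spans three letter names (B-C-D), so the interval is some kind of third.
At 3 semitones, B4→D5 falls one short of a major third: minor.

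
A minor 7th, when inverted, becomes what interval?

M2

Inverted interval numbers add to nine, so a seventh pairs with a second (7 + 2 = 9).
Quality inverts too: minor becomes major. That makes the inversion a major second.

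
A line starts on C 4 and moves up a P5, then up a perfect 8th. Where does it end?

Up a perfect fifth from C4: G4 (7 semitones up).
A perfect octave up from G4 is G5.

G 5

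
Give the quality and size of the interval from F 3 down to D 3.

minor third

Descending from F3 to D3 is the same interval as ascending D3 to F3.
D to F spans three letter names (D-E-F) — that makes it a third of some quality.
D3 to F3 is 3 semitones, a half step short of the major third (4), so this is minor.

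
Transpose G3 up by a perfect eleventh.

C5

The eleventh's letter: G up four letter names plus an octave → C.
A perfect eleventh spans 17 semitones, so from G3 the target pitch is C5.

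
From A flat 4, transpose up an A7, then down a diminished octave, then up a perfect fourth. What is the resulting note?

Up an augmented seventh from Ab4: G#5 (12 semitones up).
Down a diminished octave from G#5: G##4 (11 semitones down).
G##4 up a perfect fourth → C##5 (5 semitones).

C double-sharp 5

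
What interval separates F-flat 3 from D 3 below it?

diminished third

Descending from Fb3 to D3 is the same interval as ascending D3 to Fb3.
D to F spans three letter names (D-E-F) — that makes it a third of some quality.
D3 to Fb3 spans 2 semitones — two semitones narrower than the major third (4) — giving a diminished third.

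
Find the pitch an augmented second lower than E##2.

The second takes the letter from E down to D.
An augmented second is 3 semitones; 3 semitones down from E##2 gives D#2.

D#2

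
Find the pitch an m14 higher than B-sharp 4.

A-sharp 6

Counting seven letter names plus an octave up from B lands on A.
A minor fourteenth spans 22 semitones, so from B#4 the target pitch is A#6.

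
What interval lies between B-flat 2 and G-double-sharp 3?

AA6

B to G spans six letter names (B-C-D-E-F-G): a sixth.
Bb2 to G##3 spans 11 semitones — two semitones wider than the major sixth (9) — giving a doubly augmented sixth.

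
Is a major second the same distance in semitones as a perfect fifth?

2 semitones (major second) vs 7 semitones (perfect fifth): not equal.

No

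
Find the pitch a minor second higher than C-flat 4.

D-double-flat 4

Counting two letter names up from C lands on D.
Moving 1 semitone up from Cb4 (the size of a minor second) reaches Dbb4.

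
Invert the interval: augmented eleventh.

diminished fifth

First reduce the compound augmented eleventh to its simple form, an augmented fourth.
Inverted interval numbers add to nine, so a fourth pairs with a fifth (4 + 5 = 9).
The quality also flips — augmented becomes diminished — giving a diminished fifth.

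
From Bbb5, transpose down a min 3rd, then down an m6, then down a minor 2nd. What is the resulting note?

A4

Down a minor third from Bbb5: Gb5 (3 semitones down).
Gb5 down a minor sixth → Bb4 (8 semitones).
Down a minor second from Bb4: A4 (1 semitone down).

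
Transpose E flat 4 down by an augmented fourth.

Counting four letter names down from E lands on B.
An augmented fourth is 6 semitones; 6 semitones down from Eb4 gives Bbb3.

B double-flat 3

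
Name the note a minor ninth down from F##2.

Counting two letter names plus an octave down from F lands on E.
A minor ninth spans 13 semitones, so from F##2 the target pitch is E##1.

E##1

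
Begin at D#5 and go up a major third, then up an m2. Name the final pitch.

Up a major third from D#5: F##5 (4 semitones up).
A minor second up from F##5 is G#5.

G#5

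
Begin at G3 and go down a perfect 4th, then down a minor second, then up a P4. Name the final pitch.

Down a perfect fourth from G3: D3 (5 semitones down).
Down a minor second from D3: C#3 (1 semitone down).
A perfect fourth up from C#3 is F#3.

F#3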